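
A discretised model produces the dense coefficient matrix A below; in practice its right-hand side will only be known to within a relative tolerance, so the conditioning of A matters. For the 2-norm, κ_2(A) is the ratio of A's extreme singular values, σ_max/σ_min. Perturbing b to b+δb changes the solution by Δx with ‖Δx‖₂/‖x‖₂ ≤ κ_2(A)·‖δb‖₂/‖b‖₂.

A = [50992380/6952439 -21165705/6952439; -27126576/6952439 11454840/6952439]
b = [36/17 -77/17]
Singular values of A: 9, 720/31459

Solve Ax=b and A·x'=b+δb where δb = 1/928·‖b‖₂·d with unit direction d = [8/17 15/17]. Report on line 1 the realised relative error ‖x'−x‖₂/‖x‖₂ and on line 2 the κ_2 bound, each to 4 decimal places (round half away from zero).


0.0018
0.4237

σ_max = 9, σ_min = 720/31459
κ = σ_max/σ_min = 9/(720/31459) = 393.2375
κ_2(A)·‖δb‖/‖b‖ = 0.4237
solve Ax = b  →  x = [-50.0048 -121.1671]
‖b‖ = 5.0000, ‖x‖ = 131.0799
δb = ε·‖b‖·d = [0.0025 0.0048]; solving A·Δx = δb gives ‖Δx‖ = 0.2354
relative error = 0.0018
tightness: 0.0018 against a bound of 0.4237 (unrounded ratio ≈ 0.0042)


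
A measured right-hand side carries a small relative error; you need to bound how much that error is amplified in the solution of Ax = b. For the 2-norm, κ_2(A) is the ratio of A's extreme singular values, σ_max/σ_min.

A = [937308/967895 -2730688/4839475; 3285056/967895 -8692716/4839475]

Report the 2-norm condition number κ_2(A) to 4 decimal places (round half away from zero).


M = AᵀA = [466805568400/37472829241 -248924436480/37472829241; -248924436480/37472829241 132831949456/37472829241]. tr(M)=2074870304/129663769, det(M)=4000000/129663769
solving λ² − 2074870304/129663769·λ + 4000000/129663769 = 0 gives λ = 16, 250000/129663769
κ = σ_max/σ_min = 4/(500/11387) = 91.0960

91.0960


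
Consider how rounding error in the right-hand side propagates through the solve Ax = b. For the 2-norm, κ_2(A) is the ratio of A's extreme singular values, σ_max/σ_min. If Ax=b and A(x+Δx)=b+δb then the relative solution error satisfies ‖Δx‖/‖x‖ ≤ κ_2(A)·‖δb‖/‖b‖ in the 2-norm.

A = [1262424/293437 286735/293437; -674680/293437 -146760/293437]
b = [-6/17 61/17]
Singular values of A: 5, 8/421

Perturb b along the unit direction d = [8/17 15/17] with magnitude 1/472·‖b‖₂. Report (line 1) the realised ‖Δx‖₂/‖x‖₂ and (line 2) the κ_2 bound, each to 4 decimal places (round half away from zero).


0.0025
0.5575

σ_max = 5, σ_min = 8/421
κ_2(A) = 5 / (8/421) = 263.1250
worst-case relative error ≤ 263.1250 × 1/472 = 0.5575
solve Ax = b  →  x = [-35.0457 153.9366]
‖b‖₂ = 3.6056 and ‖x‖₂ = 157.8755
re-solving with b+δb shifts x by Δx of norm 0.4020
relative error = 0.0025
so the bound overstates the realised error by a factor of ≈ 218.9339 (computed from the unrounded values)


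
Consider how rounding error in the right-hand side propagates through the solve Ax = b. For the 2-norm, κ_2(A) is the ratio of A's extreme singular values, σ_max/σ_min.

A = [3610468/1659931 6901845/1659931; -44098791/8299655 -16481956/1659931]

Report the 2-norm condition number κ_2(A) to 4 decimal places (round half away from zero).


form AᵀA = [13435445841049/407599249225 5038040150784/81519849845; 5038040150784/81519849845 1889291940769/16303969969] with trace 209922990866/1410378025 and determinant 13845841/56415121
solving λ² − 209922990866/1410378025·λ + 13845841/56415121 = 0 gives λ = 3721/25, 93025/56415121
κ = σ_max/σ_min = (61/5)/(305/7511) = 300.4400

300.4400


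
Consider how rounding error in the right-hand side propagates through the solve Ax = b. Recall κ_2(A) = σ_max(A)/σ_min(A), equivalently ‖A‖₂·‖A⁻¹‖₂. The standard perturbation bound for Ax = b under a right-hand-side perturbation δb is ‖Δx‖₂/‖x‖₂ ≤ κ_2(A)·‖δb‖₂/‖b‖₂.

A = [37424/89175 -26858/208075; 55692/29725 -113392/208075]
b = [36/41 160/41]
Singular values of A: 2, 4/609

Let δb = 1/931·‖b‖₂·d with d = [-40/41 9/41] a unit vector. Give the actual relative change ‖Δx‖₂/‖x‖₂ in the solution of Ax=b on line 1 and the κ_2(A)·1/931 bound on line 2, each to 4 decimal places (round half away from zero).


from the listed singular values, σ₁ = 2, σ_n = 4/609
κ = σ_max/σ_min = 2/(4/609) = 304.5000
κ_2(A)·‖δb‖/‖b‖ = 0.3271
solve Ax = b  →  x = [1.9200 -0.5600]
‖b‖₂ = 4.0000 and ‖x‖₂ = 2.0000
Δx = A⁻¹·δb where δb = 1/931·4.0000·d; ‖Δx‖ = 0.6541
dividing the unrounded norms, ‖Δx‖/‖x‖ = 0.3271
realised/bound = 1 exactly: the bound is attained for this b and d

0.3271
0.3271


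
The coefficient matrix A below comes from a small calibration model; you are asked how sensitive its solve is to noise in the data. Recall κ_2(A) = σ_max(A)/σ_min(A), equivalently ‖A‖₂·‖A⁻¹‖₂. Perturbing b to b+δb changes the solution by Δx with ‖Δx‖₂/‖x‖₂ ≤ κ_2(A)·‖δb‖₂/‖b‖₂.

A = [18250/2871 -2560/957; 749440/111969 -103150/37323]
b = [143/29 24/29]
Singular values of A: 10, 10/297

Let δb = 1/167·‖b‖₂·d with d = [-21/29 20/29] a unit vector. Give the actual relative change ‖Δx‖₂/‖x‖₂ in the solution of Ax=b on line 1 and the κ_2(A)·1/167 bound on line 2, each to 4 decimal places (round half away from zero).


0.0100
1.7784

largest singular value 10, smallest 10/297
κ = σ_max/σ_min = 10/(10/297) = 297.0000
bound on ‖Δx‖/‖x‖: κ·ε = 297.0000·1/167 = 1.7784
solve Ax = b  →  x = [-33.9000 -82.4000]
2-norm of b is 5.0000; of x, 89.1009
with δb = [-0.0217 0.0206], A·Δx = δb → ‖Δx‖ = 0.8892
realised ‖Δx‖/‖x‖ = 0.0100
realised/bound (from unrounded values) ≈ 0.0056


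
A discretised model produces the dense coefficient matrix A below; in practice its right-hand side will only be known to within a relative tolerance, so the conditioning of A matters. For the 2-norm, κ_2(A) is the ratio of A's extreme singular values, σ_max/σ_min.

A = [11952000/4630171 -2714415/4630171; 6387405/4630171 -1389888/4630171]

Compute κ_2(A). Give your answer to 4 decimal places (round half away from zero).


265.7200

form AᵀA = [635464521225/74181603769 -142977389760/74181603769; -142977389760/74181603769 32179368321/74181603769] with trace 397170666/44129449 and determinant 50625/44129449
eigenvalues of AᵀA: λ = (tr ± √(tr²−4·det))/2 = 9, 5625/44129449
so κ_2 = √(9 / (5625/44129449)) = 265.7200


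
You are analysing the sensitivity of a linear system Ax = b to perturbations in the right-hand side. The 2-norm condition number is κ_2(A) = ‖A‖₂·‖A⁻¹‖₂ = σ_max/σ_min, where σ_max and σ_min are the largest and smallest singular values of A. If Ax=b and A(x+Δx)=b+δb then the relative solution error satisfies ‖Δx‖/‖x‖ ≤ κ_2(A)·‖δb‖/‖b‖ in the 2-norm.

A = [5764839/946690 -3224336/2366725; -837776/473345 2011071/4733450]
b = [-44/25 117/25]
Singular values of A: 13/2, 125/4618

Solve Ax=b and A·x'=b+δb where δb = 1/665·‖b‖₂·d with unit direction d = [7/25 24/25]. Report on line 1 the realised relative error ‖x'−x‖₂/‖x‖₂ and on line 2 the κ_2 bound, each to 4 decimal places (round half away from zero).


σ_max = 13/2, σ_min = 125/4618
condition number: (13/2) ÷ (125/4618) = 240.1360
κ_2(A)·‖δb‖/‖b‖ = 0.3611
solve Ax = b  →  x = [31.9884 144.2730]
2-norm of b is 5.0000; of x, 147.7767
re-solving with b+δb shifts x by Δx of norm 0.2778
realised ‖Δx‖/‖x‖ = 0.0019
realised/bound (from unrounded values) ≈ 0.0052

0.0019
0.3611


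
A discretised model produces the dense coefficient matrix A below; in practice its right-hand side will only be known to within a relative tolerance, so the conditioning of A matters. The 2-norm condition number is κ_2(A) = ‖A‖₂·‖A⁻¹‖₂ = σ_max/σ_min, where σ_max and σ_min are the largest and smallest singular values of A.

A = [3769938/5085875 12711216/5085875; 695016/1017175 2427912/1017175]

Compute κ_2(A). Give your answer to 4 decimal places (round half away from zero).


210.4500

AᵀA = [31258755684/30756390625 107142019488/30756390625; 107142019488/30756390625 367353066816/30756390625]; tr = 637778916/49210225, det = 186624/49210225
solving λ² − 637778916/49210225·λ + 186624/49210225 = 0 gives λ = 324/25, 576/1968409
so κ_2 = √((324/25) / (576/1968409)) = 210.4500


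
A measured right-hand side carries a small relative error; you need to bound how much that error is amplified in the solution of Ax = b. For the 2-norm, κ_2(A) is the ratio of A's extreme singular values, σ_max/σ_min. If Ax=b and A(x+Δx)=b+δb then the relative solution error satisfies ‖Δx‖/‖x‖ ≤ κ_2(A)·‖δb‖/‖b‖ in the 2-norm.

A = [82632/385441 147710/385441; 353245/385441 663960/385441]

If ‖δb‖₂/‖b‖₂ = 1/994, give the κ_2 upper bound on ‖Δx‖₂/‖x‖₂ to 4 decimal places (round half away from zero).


form AᵀA = [78292729/88378801 146785320/88378801; 146785320/88378801 275229700/88378801] with trace 1223261/305809 and determinant 100/305809
char-poly roots: 4 and 25/305809
κ = σ_max/σ_min = 2/(5/553) = 221.2000
perturbation bound = 221.2000·1/994 = 0.2225

0.2225


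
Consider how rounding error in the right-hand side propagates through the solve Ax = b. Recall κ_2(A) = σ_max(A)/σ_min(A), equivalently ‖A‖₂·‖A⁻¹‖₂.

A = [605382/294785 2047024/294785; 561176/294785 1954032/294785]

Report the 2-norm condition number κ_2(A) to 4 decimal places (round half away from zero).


254.1250

M = AᵀA = [32409316/4133089 111095712/4133089; 111095712/4133089 380905984/4133089]. tr(M)=413315300/4133089, det(M)=640000/4133089
char-poly roots: 100 and 6400/4133089
κ_2(A) = √(λ_max/λ_min) = √(100 / (6400/4133089)) = 254.1250


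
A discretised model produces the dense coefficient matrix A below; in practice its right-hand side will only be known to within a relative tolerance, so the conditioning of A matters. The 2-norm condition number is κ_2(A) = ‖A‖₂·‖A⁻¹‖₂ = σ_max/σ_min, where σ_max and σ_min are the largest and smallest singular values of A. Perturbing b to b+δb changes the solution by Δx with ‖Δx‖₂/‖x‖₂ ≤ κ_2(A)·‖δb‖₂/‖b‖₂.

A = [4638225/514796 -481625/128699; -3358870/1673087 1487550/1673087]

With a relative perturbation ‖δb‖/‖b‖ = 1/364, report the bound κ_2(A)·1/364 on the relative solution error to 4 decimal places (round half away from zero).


M = AᵀA = [2270214924025/26643379984 -236473844625/6660844996; -236473844625/6660844996 24636818125/1665211249]. tr(M)=15765704225/157653136, det(M)=9765625/39413284
eigenvalues of AᵀA: λ = (tr ± √(tr²−4·det))/2 = 100, 390625/157653136
σ_max=√100=10, σ_min=√(390625/157653136)=(625/12556) → κ = 200.8960
bound on ‖Δx‖/‖x‖: κ·ε = 200.8960·1/364 = 0.5519

0.5519


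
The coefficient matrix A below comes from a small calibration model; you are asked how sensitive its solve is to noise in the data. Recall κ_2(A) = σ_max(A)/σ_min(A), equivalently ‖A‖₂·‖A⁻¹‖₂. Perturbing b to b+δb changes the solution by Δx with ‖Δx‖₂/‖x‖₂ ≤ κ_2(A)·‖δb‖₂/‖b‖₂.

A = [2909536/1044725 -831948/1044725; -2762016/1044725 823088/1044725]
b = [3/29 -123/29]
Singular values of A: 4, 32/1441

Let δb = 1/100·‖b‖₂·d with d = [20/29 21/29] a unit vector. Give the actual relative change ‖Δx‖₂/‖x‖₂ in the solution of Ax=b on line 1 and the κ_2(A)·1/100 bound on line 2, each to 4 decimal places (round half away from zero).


from the listed singular values, σ₁ = 4, σ_n = 32/1441
κ = σ_max/σ_min = 4/(32/1441) = 180.1250
bound on ‖Δx‖/‖x‖: κ·ε = 180.1250·1/100 = 1.8013
solve Ax = b  →  x = [-37.1063 -129.9000]
2-norm of b is 4.2426; of x, 135.0958
re-solving with b+δb shifts x by Δx of norm 1.9105
relative error = 0.0141
realised/bound (from unrounded values) ≈ 0.0079

0.0141
1.8013


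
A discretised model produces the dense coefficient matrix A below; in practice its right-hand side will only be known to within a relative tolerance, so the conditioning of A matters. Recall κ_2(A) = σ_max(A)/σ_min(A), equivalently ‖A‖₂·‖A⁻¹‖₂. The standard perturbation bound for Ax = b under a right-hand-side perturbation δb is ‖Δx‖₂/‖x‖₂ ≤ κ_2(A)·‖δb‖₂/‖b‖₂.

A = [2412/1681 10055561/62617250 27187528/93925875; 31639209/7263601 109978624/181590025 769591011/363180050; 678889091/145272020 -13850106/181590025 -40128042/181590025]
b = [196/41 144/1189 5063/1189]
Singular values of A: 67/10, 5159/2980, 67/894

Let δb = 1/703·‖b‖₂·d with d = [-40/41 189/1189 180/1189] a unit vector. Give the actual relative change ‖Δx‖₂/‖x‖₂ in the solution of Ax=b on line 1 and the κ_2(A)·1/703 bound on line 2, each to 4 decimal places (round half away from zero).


0.0023
0.1272

σ_max = 67/10, σ_min = 67/894
condition number: (67/10) ÷ (67/894) = 89.4000
worst-case relative error ≤ 89.4000 × 1/703 = 0.1272
solve Ax = b  →  x = [0.9628 50.8015 -16.4417]
‖b‖ = 6.4031, ‖x‖ = 53.4046
re-solving with b+δb shifts x by Δx of norm 0.1215
relative error = 0.0023
tightness: 0.0023 against a bound of 0.1272 (unrounded ratio ≈ 0.0179)


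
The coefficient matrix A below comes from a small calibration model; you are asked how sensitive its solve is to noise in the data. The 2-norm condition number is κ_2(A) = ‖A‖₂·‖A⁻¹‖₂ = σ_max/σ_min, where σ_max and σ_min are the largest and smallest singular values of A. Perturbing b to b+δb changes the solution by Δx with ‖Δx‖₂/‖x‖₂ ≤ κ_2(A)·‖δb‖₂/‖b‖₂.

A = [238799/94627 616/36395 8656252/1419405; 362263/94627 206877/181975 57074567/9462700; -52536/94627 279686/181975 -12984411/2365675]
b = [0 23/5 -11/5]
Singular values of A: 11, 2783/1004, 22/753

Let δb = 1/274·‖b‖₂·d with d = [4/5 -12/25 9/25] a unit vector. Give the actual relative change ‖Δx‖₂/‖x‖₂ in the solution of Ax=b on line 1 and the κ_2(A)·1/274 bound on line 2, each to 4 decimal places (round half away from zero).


from the listed singular values, σ₁ = 11, σ_n = 22/753
κ = σ_max/σ_min = 11/(22/753) = 376.5000
κ_2(A)·‖δb‖/‖b‖ = 1.3741
solve Ax = b  →  x = [65.7487 -74.1070 -27.0014]
‖b‖ = 5.0990, ‖x‖ = 102.6831
Δx = A⁻¹·δb where δb = 1/274·5.0990·d; ‖Δx‖ = 0.6370
realised ‖Δx‖/‖x‖ = 0.0062
so the bound overstates the realised error by a factor of ≈ 221.5159 (computed from the unrounded values)

0.0062
1.3741


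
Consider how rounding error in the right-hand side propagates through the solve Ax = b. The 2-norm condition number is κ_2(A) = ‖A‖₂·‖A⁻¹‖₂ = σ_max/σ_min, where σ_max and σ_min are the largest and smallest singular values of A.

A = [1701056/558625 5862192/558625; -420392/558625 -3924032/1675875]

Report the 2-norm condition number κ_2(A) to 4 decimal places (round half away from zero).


AᵀA = [73059392/7425625 751109632/22276875; 751109632/22276875 7726012672/66830625]; tr = 335341888/2673225, det = 39337984/66830625
solving λ² − 335341888/2673225·λ + 39337984/66830625 = 0 gives λ = 3136/25, 12544/2673225
σ_max=√(3136/25)=(56/5), σ_min=√(12544/2673225)=(112/1635) → κ = 163.5000

163.5000


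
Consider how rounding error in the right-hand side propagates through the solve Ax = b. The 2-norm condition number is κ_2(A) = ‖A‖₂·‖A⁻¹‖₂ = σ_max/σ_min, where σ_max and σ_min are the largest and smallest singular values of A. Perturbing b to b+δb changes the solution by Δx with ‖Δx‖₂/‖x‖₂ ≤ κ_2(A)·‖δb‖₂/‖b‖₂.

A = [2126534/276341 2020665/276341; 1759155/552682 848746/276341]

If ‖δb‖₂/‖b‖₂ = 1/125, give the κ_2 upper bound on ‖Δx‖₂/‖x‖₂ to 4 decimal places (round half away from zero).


M = AᵀA = [125344459921/1807440196 29843495325/451860049; 29843495325/451860049 28422821389/451860049]. tr(M)=284227997/2149156, det(M)=279841/2149156
eigenvalues of AᵀA: λ = (tr ± √(tr²−4·det))/2 = 529/4, 529/537289
κ = σ_max/σ_min = (23/2)/(23/733) = 366.5000
bound on ‖Δx‖/‖x‖: κ·ε = 366.5000·1/125 = 2.9320

2.9320


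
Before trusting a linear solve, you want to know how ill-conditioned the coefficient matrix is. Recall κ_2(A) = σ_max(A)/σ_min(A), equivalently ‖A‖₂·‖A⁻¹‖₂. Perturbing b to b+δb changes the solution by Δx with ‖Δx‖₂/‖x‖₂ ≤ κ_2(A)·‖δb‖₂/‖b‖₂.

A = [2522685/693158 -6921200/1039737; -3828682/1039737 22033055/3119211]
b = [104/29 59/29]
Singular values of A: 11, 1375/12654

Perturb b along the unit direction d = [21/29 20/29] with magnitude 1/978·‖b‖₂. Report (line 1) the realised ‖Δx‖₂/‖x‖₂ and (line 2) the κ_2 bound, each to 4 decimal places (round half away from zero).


σ_max = 11, σ_min = 1375/12654
κ = σ_max/σ_min = 11/(1375/12654) = 101.2320
perturbation bound = 101.2320·1/978 = 0.1035
solve Ax = b  →  x = [32.5236 17.2429]
2-norm of b is 4.1231; of x, 36.8117
Δx = A⁻¹·δb where δb = 1/978·4.1231·d; ‖Δx‖ = 0.0388
dividing the unrounded norms, ‖Δx‖/‖x‖ = 0.0011
so the bound overstates the realised error by a factor of ≈ 98.2098 (computed from the unrounded values)

0.0011
0.1035


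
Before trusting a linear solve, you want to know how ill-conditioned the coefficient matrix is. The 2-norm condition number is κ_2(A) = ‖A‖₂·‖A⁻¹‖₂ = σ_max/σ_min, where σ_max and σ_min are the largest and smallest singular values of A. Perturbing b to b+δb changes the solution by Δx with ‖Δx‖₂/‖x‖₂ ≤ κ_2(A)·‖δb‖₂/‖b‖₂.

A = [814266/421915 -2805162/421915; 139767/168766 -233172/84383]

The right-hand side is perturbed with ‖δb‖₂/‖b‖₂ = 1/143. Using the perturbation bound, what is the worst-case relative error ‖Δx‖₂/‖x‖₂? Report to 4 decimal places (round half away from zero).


2.2696

M = AᵀA = [18582762321/4213308100 -15926153418/1053327025; -15926153418/1053327025 54604517076/1053327025]. tr(M)=9480033225/168532324, det(M)=1265625/42133081
λ_max, λ_min = (9480033225/168532324 ± √89867617167542900625/28403144232840976)/2 = 225/4, 22500/42133081
σ_max=√(225/4)=(15/2), σ_min=√(22500/42133081)=(150/6491) → κ = 324.5500
perturbation bound = 324.5500·1/143 = 2.2696


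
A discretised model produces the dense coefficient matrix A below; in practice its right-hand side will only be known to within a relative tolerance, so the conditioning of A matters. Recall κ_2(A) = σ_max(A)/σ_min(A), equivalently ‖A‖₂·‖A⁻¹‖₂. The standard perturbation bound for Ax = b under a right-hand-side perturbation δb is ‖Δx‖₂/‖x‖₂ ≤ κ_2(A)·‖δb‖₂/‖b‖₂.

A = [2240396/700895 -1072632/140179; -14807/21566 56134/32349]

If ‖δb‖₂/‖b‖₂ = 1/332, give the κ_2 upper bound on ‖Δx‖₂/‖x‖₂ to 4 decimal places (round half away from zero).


0.7427

AᵀA = [12494834369/1168956100 -4497640241/175343415; -4497640241/175343415 6476726980/105206049]; tr = 4497788209/62252100, det = 1336336/15563025
λ_max, λ_min = (4497788209/62252100 ± √20228767737462538081/3875323954410000)/2 = 289/4, 18496/15563025
σ_max=√(289/4)=(17/2), σ_min=√(18496/15563025)=(136/3945) → κ = 246.5625
worst-case relative error ≤ 246.5625 × 1/332 = 0.7427


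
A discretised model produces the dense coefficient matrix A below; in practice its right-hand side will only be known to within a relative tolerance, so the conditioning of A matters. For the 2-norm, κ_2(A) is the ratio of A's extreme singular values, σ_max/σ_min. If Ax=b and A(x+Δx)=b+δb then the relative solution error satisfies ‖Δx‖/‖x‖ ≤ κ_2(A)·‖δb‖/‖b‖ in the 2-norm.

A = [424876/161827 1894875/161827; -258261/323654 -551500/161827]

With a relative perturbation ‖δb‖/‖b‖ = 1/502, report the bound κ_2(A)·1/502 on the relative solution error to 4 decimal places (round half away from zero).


M = AᵀA = [788777205625/104751911716 876302381250/26187977929; 876302381250/26187977929 3894703515625/26187977929]. tr(M)=9736818125/62315236, det(M)=9765625/62315236
λ_max, λ_min = (9736818125/62315236 ± √94803193010422265625/3883188637735696)/2 = 625/4, 15625/15578809
so κ_2 = √((625/4) / (15625/15578809)) = 394.7000
worst-case relative error ≤ 394.7000 × 1/502 = 0.7863

0.7863


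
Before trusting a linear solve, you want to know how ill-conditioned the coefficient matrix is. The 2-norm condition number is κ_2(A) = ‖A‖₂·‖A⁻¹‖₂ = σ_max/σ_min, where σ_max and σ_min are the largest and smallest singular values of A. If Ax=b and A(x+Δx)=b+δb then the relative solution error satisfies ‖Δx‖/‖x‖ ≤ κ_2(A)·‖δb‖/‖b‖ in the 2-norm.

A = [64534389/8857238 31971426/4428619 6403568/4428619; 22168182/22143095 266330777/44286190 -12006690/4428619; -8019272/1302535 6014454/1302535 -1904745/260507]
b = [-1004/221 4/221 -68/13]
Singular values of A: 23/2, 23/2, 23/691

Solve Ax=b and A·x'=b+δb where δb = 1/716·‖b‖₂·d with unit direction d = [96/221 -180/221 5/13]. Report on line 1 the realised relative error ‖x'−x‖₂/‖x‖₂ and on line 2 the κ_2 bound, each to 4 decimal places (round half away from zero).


0.0024
0.4825

largest singular value 23/2, smallest 23/691
condition number: (23/2) ÷ (23/691) = 345.5000
perturbation bound = 345.5000·1/716 = 0.4825
solve Ax = b  →  x = [66.2957 -50.1565 -86.7826]
‖b‖₂ = 6.9282 and ‖x‖₂ = 120.1749
Δx = A⁻¹·δb where δb = 1/716·6.9282·d; ‖Δx‖ = 0.2907
realised ‖Δx‖/‖x‖ = 0.0024
realised/bound (from unrounded values) ≈ 0.0050


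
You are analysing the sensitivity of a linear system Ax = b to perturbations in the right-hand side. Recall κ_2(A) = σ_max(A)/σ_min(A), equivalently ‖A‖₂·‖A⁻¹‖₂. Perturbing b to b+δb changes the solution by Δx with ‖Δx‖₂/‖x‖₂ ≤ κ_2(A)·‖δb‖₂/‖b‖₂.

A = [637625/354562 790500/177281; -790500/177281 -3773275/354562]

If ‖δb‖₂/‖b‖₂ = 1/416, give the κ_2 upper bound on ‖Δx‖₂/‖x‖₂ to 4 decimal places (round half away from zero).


0.5043

M = AᵀA = [17196015625/743871076 10316025000/185967769; 10316025000/185967769 99036480625/743871076]. tr(M)=343883125/2200802, det(M)=9765625/17606416
char-poly roots: 625/4 and 15625/4401604
κ = σ_max/σ_min = (25/2)/(125/2098) = 209.8000
bound on ‖Δx‖/‖x‖: κ·ε = 209.8000·1/416 = 0.5043


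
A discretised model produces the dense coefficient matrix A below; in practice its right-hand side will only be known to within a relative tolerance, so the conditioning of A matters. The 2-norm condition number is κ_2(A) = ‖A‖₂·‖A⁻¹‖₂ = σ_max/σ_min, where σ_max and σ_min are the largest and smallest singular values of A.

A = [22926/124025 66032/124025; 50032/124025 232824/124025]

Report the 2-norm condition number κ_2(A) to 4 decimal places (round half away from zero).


30.2500

form AᵀA = [4846084/24611521 21060000/24611521; 21060000/24611521 93707584/24611521] with trace 58628/14641 and determinant 256/14641
char-poly roots: 4 and 64/14641
σ_max=√4=2, σ_min=√(64/14641)=(8/121) → κ = 30.2500


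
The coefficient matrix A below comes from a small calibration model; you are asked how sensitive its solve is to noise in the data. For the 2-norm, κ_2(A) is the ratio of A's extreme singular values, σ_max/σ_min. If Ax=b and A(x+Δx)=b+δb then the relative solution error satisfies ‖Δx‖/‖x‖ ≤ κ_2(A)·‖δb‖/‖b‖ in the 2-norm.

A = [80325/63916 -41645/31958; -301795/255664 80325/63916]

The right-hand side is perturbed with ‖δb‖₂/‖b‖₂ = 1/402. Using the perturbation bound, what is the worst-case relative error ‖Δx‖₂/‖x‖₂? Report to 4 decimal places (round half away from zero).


M = AᵀA = [231051025/77721856 -60645375/19430464; -60645375/19430464 15920725/4857616]. tr(M)=577625/92416, det(M)=625/369664
λ_max, λ_min = (577625/92416 ± √333592880625/8540717056)/2 = 25/4, 25/92416
so κ_2 = √((25/4) / (25/92416)) = 152.0000
worst-case relative error ≤ 152.0000 × 1/402 = 0.3781

0.3781


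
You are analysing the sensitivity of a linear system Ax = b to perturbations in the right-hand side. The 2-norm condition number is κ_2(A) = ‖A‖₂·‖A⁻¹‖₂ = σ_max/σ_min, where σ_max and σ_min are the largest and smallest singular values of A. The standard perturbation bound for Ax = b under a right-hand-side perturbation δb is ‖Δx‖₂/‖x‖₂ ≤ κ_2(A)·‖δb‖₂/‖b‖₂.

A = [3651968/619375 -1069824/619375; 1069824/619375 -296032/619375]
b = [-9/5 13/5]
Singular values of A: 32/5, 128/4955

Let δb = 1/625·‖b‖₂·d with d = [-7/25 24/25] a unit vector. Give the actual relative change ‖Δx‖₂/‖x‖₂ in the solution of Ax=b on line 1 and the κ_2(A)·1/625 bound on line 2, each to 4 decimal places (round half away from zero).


0.0017
0.3964

σ_max = 32/5, σ_min = 128/4955
κ_2(A) = (32/5) / (128/4955) = 247.7500
κ_2(A)·‖δb‖/‖b‖ = 0.3964
solve Ax = b  →  x = [32.3672 111.5313]
‖b‖₂ = 3.1623 and ‖x‖₂ = 116.1329
with δb = [-0.0014 0.0049], A·Δx = δb → ‖Δx‖ = 0.1959
dividing the unrounded norms, ‖Δx‖/‖x‖ = 0.0017
tightness: 0.0017 against a bound of 0.3964 (unrounded ratio ≈ 0.0043)


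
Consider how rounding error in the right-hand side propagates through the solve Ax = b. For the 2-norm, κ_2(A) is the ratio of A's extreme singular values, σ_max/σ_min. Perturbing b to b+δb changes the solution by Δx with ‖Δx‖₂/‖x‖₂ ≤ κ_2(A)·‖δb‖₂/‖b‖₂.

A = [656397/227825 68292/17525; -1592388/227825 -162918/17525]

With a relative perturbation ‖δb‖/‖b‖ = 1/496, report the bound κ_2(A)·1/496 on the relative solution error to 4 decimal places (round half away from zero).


AᵀA = [17553589137/307125625 23404256316/307125625; 23404256316/307125625 31206071988/307125625]; tr = 390077289/2457005, det = 63011844/307125625
solving λ² − 390077289/2457005·λ + 63011844/307125625 = 0 gives λ = 3969/25, 15876/12285025
σ_max=√(3969/25)=(63/5), σ_min=√(15876/12285025)=(126/3505) → κ = 350.5000
κ_2(A)·‖δb‖/‖b‖ = 0.7067

0.7067


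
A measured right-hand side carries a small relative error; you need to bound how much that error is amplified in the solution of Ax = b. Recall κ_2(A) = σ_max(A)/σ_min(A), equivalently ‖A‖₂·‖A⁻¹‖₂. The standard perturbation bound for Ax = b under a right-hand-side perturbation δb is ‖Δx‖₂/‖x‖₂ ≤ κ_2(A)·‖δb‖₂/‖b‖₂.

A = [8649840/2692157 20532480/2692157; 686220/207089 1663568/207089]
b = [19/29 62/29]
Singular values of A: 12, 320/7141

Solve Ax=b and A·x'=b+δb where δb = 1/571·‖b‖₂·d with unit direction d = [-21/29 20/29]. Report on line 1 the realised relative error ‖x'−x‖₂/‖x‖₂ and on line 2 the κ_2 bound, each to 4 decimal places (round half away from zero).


0.0039
0.4690

from the listed singular values, σ₁ = 12, σ_n = 320/7141
κ = σ_max/σ_min = 12/(320/7141) = 267.7875
perturbation bound = 267.7875·1/571 = 0.4690
solve Ax = b  →  x = [-20.5349 8.7368]
2-norm of b is 2.2361; of x, 22.3162
with δb = [-0.0028 0.0027], A·Δx = δb → ‖Δx‖ = 0.0874
relative error = 0.0039
realised/bound (from unrounded values) ≈ 0.0083


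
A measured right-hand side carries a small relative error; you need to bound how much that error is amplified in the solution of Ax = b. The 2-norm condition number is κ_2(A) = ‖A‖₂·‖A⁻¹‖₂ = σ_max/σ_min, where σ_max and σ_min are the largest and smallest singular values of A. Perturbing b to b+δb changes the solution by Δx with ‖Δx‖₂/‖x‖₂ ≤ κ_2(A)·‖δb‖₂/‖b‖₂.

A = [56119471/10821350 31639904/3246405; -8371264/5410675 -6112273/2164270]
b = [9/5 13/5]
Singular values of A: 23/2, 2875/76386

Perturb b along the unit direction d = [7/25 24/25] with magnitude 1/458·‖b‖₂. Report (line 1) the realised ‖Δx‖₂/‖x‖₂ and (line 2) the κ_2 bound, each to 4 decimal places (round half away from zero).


largest singular value 23/2, smallest 2875/76386
κ_2(A) = (23/2) / (2875/76386) = 305.5440
bound on ‖Δx‖/‖x‖: κ·ε = 305.5440·1/458 = 0.6671
solve Ax = b  →  x = [-70.2889 37.5860]
2-norm of b is 3.1623; of x, 79.7072
re-solving with b+δb shifts x by Δx of norm 0.1834
relative error = 0.0023
so the bound overstates the realised error by a factor of ≈ 289.8647 (computed from the unrounded values)

0.0023
0.6671


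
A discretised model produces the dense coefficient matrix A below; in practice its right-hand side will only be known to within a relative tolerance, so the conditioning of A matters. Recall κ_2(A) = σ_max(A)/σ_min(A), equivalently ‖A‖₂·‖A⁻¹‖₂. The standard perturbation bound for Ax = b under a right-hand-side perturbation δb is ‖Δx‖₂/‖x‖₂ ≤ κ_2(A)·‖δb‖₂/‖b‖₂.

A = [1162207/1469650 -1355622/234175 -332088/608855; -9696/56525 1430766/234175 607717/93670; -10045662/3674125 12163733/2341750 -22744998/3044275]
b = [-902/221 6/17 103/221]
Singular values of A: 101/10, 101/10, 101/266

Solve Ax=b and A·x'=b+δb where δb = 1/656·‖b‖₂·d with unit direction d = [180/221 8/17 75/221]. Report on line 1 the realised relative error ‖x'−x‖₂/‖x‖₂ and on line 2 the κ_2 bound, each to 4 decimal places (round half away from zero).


0.0021
0.0405

σ_max = 101/10, σ_min = 101/266
condition number: (101/10) ÷ (101/266) = 26.6000
κ_2(A)·‖δb‖/‖b‖ = 0.0405
solve Ax = b  →  x = [7.5295 1.8762 -1.5134]
‖b‖ = 4.1231, ‖x‖ = 7.9060
δb = ε·‖b‖·d = [0.0051 0.0030 0.0021]; solving A·Δx = δb gives ‖Δx‖ = 0.0166
dividing the unrounded norms, ‖Δx‖/‖x‖ = 0.0021
so the bound overstates the realised error by a factor of ≈ 19.3665 (computed from the unrounded values)


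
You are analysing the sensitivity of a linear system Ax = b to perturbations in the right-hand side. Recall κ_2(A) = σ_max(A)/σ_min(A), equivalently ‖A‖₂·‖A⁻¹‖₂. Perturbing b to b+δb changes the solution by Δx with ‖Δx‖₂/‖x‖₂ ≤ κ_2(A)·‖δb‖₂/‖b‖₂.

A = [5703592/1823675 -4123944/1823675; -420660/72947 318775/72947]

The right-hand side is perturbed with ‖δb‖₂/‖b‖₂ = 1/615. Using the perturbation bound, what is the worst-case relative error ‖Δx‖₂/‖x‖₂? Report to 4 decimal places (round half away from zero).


M = AᵀA = [495251674576/11507925625 -371388325932/11507925625; -371388325932/11507925625 278608484449/11507925625]. tr(M)=30954406361/460317025, det(M)=180848704/460317025
eigenvalues of AᵀA: λ = (tr ± √(tr²−4·det))/2 = 1681/25, 107584/18412681
κ_2(A) = √(λ_max/λ_min) = √((1681/25) / (107584/18412681)) = 107.2750
perturbation bound = 107.2750·1/615 = 0.1744

0.1744


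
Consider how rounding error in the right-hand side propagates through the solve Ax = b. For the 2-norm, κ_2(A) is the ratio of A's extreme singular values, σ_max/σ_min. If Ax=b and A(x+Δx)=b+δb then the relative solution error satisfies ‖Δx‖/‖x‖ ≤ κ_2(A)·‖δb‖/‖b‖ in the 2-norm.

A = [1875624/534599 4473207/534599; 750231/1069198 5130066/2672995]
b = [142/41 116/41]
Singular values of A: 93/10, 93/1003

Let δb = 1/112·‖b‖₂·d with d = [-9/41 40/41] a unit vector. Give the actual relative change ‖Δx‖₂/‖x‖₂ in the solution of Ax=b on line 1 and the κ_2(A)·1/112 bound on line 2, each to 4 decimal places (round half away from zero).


0.0200
0.8955

largest singular value 93/10, smallest 93/1003
κ = σ_max/σ_min = (93/10)/(93/1003) = 100.3000
worst-case relative error ≤ 100.3000 × 1/112 = 0.8955
solve Ax = b  →  x = [-19.7452 8.6931]
‖b‖₂ = 4.4721 and ‖x‖₂ = 21.5742
with δb = [-0.0088 0.0390], A·Δx = δb → ‖Δx‖ = 0.4306
dividing the unrounded norms, ‖Δx‖/‖x‖ = 0.0200
realised/bound (from unrounded values) ≈ 0.0223


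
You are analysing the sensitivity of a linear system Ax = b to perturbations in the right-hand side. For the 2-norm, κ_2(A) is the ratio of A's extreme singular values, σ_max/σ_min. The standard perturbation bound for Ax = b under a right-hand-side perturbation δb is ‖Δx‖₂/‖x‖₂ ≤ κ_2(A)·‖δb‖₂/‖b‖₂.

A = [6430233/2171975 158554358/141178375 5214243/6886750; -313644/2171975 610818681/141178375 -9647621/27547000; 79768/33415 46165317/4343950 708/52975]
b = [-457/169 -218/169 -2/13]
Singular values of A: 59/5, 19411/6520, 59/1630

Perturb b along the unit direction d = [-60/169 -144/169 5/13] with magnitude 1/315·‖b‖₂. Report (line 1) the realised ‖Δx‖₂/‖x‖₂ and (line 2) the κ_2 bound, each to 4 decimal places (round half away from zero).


0.0048
1.0349

σ_max = 59/5, σ_min = 59/1630
κ = σ_max/σ_min = (59/5)/(59/1630) = 326.0000
bound on ‖Δx‖/‖x‖: κ·ε = 326.0000·1/315 = 1.0349
solve Ax = b  →  x = [-15.7416 3.4550 52.8560]
‖b‖ = 3.0000, ‖x‖ = 55.2584
δb = ε·‖b‖·d = [-0.0034 -0.0081 0.0037]; solving A·Δx = δb gives ‖Δx‖ = 0.2631
relative error = 0.0048
realised/bound (from unrounded values) ≈ 0.0046


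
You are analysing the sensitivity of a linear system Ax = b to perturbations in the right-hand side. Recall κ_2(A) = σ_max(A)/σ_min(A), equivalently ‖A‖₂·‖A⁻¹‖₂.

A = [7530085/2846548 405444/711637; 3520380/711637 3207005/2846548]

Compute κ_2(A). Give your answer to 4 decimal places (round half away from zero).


form AᵀA = [882323133625/28037493136 12407356440/1752343321; 12407356440/1752343321 44688714409/28037493136] with trace 275732257/8339528 and determinant 6996025/266864896
λ_max, λ_min = (275732257/8339528 ± √1187827884484641/1086683238481)/2 = 529/16, 13225/16679056
κ_2(A) = √(λ_max/λ_min) = √((529/16) / (13225/16679056)) = 204.2000

204.2000


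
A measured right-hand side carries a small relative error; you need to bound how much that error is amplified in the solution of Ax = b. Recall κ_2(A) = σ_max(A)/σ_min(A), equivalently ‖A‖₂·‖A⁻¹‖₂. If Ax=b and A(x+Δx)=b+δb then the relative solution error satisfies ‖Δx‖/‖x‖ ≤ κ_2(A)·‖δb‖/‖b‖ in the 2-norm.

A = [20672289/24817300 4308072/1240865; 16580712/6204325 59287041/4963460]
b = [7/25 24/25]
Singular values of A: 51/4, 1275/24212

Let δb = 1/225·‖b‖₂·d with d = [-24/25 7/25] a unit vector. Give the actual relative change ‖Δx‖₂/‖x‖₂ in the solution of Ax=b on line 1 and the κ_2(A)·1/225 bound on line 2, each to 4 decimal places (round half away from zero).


1.0761
1.0761

from the listed singular values, σ₁ = 51/4, σ_n = 1275/24212
condition number: (51/4) ÷ (1275/24212) = 242.1200
worst-case relative error ≤ 242.1200 × 1/225 = 1.0761
solve Ax = b  →  x = [0.0172 0.0765]
‖b‖ = 1.0000, ‖x‖ = 0.0784
with δb = [-0.0043 0.0012], A·Δx = δb → ‖Δx‖ = 0.0844
relative error = 1.0761
realised/bound = 1 exactly: the bound is attained for this b and d


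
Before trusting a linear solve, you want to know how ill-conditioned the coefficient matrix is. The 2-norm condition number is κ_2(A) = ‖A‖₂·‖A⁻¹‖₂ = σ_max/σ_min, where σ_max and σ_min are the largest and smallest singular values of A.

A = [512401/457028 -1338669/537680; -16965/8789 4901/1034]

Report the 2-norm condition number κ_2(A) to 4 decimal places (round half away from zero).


66.1760

AᵀA = [3601371409/722749456 -172599335757/14454989120; -172599335757/14454989120 8286988881961/289099782400]; tr = 57559393169/1710649600, det = 17682025/68425984
eigenvalues of AᵀA: λ = (tr ± √(tr²−4·det))/2 = 841/25, 525625/68425984
κ = σ_max/σ_min = (29/5)/(725/8272) = 66.1760


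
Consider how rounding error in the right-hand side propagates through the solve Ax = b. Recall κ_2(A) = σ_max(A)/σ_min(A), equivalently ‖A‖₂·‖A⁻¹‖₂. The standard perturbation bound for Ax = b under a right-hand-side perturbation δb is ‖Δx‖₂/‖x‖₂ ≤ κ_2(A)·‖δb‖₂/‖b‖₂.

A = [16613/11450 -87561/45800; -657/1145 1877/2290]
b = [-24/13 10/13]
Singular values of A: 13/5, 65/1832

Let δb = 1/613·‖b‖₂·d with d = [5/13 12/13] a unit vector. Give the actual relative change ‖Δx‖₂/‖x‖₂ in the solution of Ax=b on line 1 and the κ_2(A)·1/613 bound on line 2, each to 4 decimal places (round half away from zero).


0.1195
0.1195

σ_max = 13/5, σ_min = 65/1832
κ = σ_max/σ_min = (13/5)/(65/1832) = 73.2800
perturbation bound = 73.2800·1/613 = 0.1195
solve Ax = b  →  x = [-0.4615 0.6154]
‖b‖₂ = 2.0000 and ‖x‖₂ = 0.7692
with δb = [0.0013 0.0030], A·Δx = δb → ‖Δx‖ = 0.0920
relative error = 0.1195
so the bound is sharp here: realised error equals the bound


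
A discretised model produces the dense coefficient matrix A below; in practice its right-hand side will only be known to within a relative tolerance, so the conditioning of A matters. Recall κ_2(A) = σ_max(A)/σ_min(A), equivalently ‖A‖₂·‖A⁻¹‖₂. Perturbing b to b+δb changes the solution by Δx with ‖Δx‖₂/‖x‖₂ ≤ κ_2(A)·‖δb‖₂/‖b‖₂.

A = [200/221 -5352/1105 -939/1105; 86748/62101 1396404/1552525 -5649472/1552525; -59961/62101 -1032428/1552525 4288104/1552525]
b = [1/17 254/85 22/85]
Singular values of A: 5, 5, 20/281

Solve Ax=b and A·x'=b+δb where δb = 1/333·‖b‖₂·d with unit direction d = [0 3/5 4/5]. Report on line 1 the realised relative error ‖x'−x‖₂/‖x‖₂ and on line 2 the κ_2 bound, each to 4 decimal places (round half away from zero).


largest singular value 5, smallest 20/281
condition number: 5 ÷ (20/281) = 70.2500
perturbation bound = 70.2500·1/333 = 0.2110
solve Ax = b  →  x = [26.0923 3.1148 9.9649]
2-norm of b is 3.0000; of x, 28.1036
re-solving with b+δb shifts x by Δx of norm 0.1266
relative error = 0.0045
tightness: 0.0045 against a bound of 0.2110 (unrounded ratio ≈ 0.0213)

0.0045
0.2110


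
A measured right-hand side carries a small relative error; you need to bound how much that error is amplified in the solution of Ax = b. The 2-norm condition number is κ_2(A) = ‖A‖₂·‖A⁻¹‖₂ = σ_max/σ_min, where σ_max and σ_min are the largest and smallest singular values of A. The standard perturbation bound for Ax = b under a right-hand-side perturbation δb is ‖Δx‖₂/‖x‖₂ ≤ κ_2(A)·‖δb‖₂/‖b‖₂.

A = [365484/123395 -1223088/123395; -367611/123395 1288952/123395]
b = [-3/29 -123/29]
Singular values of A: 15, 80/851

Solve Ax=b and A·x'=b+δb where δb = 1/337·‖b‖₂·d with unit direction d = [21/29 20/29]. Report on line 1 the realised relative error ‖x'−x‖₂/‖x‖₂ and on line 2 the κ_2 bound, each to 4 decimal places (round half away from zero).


σ_max = 15, σ_min = 80/851
κ_2(A) = 15 / (80/851) = 159.5625
worst-case relative error ≤ 159.5625 × 1/337 = 0.4735
solve Ax = b  →  x = [-30.5800 -9.1275]
‖b‖ = 4.2426, ‖x‖ = 31.9131
re-solving with b+δb shifts x by Δx of norm 0.1339
dividing the unrounded norms, ‖Δx‖/‖x‖ = 0.0042
realised/bound (from unrounded values) ≈ 0.0089

0.0042
0.4735


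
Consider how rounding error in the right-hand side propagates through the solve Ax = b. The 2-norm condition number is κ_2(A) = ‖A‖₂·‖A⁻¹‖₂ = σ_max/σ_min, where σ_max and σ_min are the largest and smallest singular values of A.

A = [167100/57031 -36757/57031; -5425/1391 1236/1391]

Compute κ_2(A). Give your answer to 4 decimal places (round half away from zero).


form AᵀA = [77395290625/3252534961 -17413704000/3252534961; -17413704000/3252534961 3919134025/3252534961] with trace 48372650/1934881 and determinant 15625/1934881
char-poly roots: 25 and 625/1934881
so κ_2 = √(25 / (625/1934881)) = 278.2000

278.2000
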